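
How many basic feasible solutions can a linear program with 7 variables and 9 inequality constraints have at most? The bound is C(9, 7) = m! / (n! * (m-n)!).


Each vertex corresponds to some choice of n active constraints out of m, so the number of vertices is at most C(m, n) = m! / (n!(m-n)!).
m = 9, n = 7
Numerator: 9 * 8 * 7 * 6 * 5 * 4 * 3
Denominator: 7! = 5040
C(9, 7) = 36


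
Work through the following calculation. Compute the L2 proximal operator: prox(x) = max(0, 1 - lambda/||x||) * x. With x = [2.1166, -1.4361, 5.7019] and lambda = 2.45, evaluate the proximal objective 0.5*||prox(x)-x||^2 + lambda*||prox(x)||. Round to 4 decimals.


Step 1: Compute ||x||.
||x|| = 6.2493
Step 2: Compute scaling factor.
scale = max(0, 1 - 2.45/6.2493) = 0.608
Step 3: prox(x) = [1.2868, -0.8731, 3.4665]
||prox(x)|| = 3.7993
Step 4: Proximal objective.
0.5*||prox-x||^2 = 3.0013
lambda*||prox|| = 9.3083
Total = 12.3096


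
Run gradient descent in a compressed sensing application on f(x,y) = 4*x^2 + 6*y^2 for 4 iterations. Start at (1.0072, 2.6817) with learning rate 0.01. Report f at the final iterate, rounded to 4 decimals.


Gradient descent on f(x,y) = 4*x^2 + 6*y^2.
Starting point: (1.0072, 2.6817), alpha = 0.01
Step 1: grad_x = 2*4*1.0072 = 8.0576, grad_y = 2*6*2.6817 = 32.1804
  x_1 = 1.0072 - 0.01*8.0576 = 0.9266
  y_1 = 2.6817 - 0.01*32.1804 = 2.3599
Step 2: grad_x = 2*4*0.9266 = 7.413, grad_y = 2*6*2.3599 = 28.3188
  x_2 = 0.9266 - 0.01*7.413 = 0.8525
  y_2 = 2.3599 - 0.01*28.3188 = 2.0767
Step 3: grad_x = 2*4*0.8525 = 6.82, grad_y = 2*6*2.0767 = 24.9205
  x_3 = 0.8525 - 0.01*6.82 = 0.7843
  y_3 = 2.0767 - 0.01*24.9205 = 1.8275
Step 4: grad_x = 2*4*0.7843 = 6.2744, grad_y = 2*6*1.8275 = 21.93
  x_4 = 0.7843 - 0.01*6.2744 = 0.7216
  y_4 = 1.8275 - 0.01*21.93 = 1.6082
f(0.7216, 1.6082) = 4*0.7216^2 + 6*1.6082^2 = 17.6004


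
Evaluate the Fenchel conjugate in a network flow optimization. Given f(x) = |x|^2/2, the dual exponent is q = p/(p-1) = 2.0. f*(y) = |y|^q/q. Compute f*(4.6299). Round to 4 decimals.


The conjugate exponent q satisfies 1/p + 1/q = 1.
p = 2, so q = 2/(2 - 1) = 2.0
|y|^q = 4.6299^2.0 = 21.436
f*(4.6299) = 21.436 / 2.0 = 10.718


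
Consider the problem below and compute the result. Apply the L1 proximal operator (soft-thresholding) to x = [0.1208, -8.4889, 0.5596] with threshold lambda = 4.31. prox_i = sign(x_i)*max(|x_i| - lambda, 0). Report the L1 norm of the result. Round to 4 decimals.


Soft-thresholding with lambda = 4.31:
prox(0.1208) = sign(0.1208)*max(|0.1208| - 4.31, 0) = 0.0
prox(-8.4889) = sign(-8.4889)*max(|-8.4889| - 4.31, 0) = -4.1789
prox(0.5596) = sign(0.5596)*max(|0.5596| - 4.31, 0) = 0.0
prox(x) = [0.0, -4.1789, 0.0]
||prox(x)||_1 = 0.0 + 4.1789 + 0.0 = 4.1789


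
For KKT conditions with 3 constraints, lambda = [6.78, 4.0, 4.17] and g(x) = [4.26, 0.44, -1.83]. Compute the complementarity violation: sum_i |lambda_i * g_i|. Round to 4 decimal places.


KKT complementary slackness check:
lambda_1 * g_1 = 6.78 * 4.26 = 28.8828
lambda_2 * g_2 = 4.0 * 0.44 = 1.76
lambda_3 * g_3 = 4.17 * -1.83 = -7.6311
Total violation = 28.8828 + 1.76 + 7.6311 = 38.2739


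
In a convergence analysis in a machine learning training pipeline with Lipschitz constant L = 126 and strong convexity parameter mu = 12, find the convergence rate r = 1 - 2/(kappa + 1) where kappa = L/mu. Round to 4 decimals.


Step 1: Compute the condition number.
kappa = L/mu = 126/12 = 10.5
Step 2: Compute the convergence rate.
r = 1 - 2/(kappa + 1) = 1 - 2*mu/(L + mu) = (L - mu)/(L + mu) = 114/138 = 0.8261


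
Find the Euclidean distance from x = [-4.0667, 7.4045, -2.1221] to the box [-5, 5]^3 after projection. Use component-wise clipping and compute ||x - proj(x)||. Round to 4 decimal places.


Project each component onto [-5, 5].
clip(-4.0667) = -4.0667, clip(7.4045) = 5.0, clip(-2.1221) = -2.1221
Projection = [-4.0667, 5.0, -2.1221]
Squared diffs: [0.0, 5.7816, 0.0]
Distance = sqrt(5.7816) = 2.4045


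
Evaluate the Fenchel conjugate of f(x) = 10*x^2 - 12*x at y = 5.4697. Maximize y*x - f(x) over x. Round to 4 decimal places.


f*(y) = sup_x {y*x - a*x^2 - b*x} = sup_x {(y-b)*x - a*x^2}
FOC: (y - b) - 2a*x = 0 => x* = (y - b)/(2a)
x* = (5.4697 + 12)/(2*10) = 0.8735
f*(5.4697) = (y-b)^2/(4a) = (5.4697 + 12)^2/(4*10)
= 305.1904/40 = 7.6298


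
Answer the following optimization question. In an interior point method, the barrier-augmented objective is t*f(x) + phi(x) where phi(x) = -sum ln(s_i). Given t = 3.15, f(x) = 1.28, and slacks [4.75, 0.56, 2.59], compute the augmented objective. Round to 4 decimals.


Step 1: Compute log-barrier.
ln values: [1.5581, -0.5798, 0.9517]
phi = -(1.5581 - 0.5798 + 0.9517) = -1.93
Step 2: Compute augmented objective.
t*f(x) = 3.15*1.28 = 4.032
Total = 4.032 - 1.93 = 2.102


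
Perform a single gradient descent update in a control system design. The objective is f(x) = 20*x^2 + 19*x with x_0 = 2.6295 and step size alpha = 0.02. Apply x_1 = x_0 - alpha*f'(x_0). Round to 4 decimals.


We compute the gradient at x_0 and apply the update.
f'(x) = 40*x + 19
f'(2.6295) = 40*2.6295 + 19 = 124.18
x_1 = 2.6295 - 0.02*124.18 = 0.1459


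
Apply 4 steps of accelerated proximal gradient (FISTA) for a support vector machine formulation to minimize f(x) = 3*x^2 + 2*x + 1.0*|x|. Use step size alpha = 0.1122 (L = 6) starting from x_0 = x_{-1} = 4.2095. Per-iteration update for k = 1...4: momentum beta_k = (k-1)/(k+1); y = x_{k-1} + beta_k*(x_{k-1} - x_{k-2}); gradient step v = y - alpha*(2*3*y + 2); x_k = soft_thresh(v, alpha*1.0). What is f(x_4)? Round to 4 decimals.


FISTA on f(x) = 3*x^2 + 2*x + 1.0*|x|
L = 6, alpha = 0.1122
Iteration 1: beta = 0.0, y = 4.2095 + 0.0*(4.2095 - 4.2095) = 4.2095
  grad(y) = 27.257, v = y - alpha*grad = 1.1513
  prox(v) = soft_thresh(1.1513, 0.1122) = 1.0391
Iteration 2: beta = 0.3333, y = 1.0391 + 0.3333*(1.0391 - 4.2095) = -0.0177
  grad(y) = 1.8935, v = y - alpha*grad = -0.2302
  prox(v) = soft_thresh(-0.2302, 0.1122) = -0.118
Iteration 3: beta = 0.5, y = -0.118 + 0.5*(-0.118 - 1.0391) = -0.6965
  grad(y) = -2.1792, v = y - alpha*grad = -0.452
  prox(v) = soft_thresh(-0.452, 0.1122) = -0.3398
Iteration 4: beta = 0.6, y = -0.3398 + 0.6*(-0.3398 + 0.118) = -0.4729
  grad(y) = -0.8375, v = y - alpha*grad = -0.379
  prox(v) = soft_thresh(-0.379, 0.1122) = -0.2668
f(x_4) = 3*(-0.2668)^2 + 2*(-0.2668) + 1.0*|-0.2668| = -0.0533


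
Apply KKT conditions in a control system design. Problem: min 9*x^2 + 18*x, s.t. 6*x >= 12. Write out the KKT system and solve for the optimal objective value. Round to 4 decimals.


Step 1: Try lambda = 0 (constraint inactive).
x_unc = -18/(2*9) = -1.0
Check: 6*-1.0 = -6.0 < 12 -- violated!
Step 2: Constraint must be active: 6*x = 12
x* = 12/6 = 2.0
lambda = (2*9*2.0 + 18)/6 = 9.0
Step 3: Compute optimal value.
f(x*) = 9*2.0^2 + 18*2.0 = 72.0


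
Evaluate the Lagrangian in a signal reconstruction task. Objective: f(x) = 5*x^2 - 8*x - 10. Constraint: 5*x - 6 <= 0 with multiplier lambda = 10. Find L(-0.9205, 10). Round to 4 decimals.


Step 1: Evaluate f(x).
f(-0.9205) = 5*(-0.9205)^2 - 8*(-0.9205) - 10 = 1.6006
Step 2: Evaluate g(x).
g(-0.9205) = 5*-0.9205 - 6 = -10.6025
Step 3: Compute Lagrangian.
L = 1.6006 + 10*-10.6025 = -104.4244


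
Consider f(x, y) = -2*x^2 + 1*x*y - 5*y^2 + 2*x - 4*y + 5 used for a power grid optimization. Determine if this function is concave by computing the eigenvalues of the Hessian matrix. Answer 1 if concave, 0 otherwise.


The Hessian of f(x,y) = -2*x^2 + 1*x*y - 5*y^2 + 2*x - 4*y + 5 is:
H = [[-4, 1], [1, -10]]
Trace = -4 - 10 = -14
Determinant = -4*-10 - (1)^2 = 39
Discriminant = (-14)^2 - 4*39 = 40.0
Eigenvalues: lambda_1 = -10.1623, lambda_2 = -3.8377
The function is concave.

1


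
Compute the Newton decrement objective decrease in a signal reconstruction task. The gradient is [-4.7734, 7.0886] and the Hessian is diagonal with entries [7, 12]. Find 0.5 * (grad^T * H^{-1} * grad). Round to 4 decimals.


Step 1: H is diagonal, so H^(-1) * g = [-0.6819, 0.5907].
Step 2: g^T H^(-1) g = sum_i g_i^2 / H_ii
  = (-4.7734)^2/7 + (7.0886)^2/12
  = 3.255 + 4.1874 = 7.4424
Step 3: Objective decrease = 0.5 * g^T H^(-1) g = 3.7212


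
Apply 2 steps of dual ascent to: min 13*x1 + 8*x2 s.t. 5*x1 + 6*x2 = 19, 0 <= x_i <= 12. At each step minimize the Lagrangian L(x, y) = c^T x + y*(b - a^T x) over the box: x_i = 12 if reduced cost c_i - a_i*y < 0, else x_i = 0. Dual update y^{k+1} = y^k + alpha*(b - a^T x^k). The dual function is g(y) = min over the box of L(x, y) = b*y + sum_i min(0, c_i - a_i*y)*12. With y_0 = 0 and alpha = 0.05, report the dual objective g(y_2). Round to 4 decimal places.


Dual ascent for LP: min 13*x1 + 8*x2, 5*x1 + 6*x2 = 19, 0 <= x_i <= 12
Step 1: y^k = 0.0, reduced costs: (13.0, 8.0)
  x^k = (0.0, 0.0), subgradient = b - a^T x = 19.0
  y^{k+1} = 0.0 + 0.05*19.0 = 0.95
Step 2: y^k = 0.95, reduced costs: (8.25, 2.3)
  x^k = (0.0, 0.0), subgradient = b - a^T x = 19.0
  y^{k+1} = 0.95 + 0.05*19.0 = 1.9
Dual objective at y_2 = 1.9: reduced costs (3.5, -3.4), box minimizer x = (0.0, 12.0)
g(y_2) = b*y + (c1 - a1*y)*x1 + (c2 - a2*y)*x2 = 19*1.9 + 3.5*0.0 + (-3.4)*12.0 = 36.1 + 0.0 - 40.8 = -4.7


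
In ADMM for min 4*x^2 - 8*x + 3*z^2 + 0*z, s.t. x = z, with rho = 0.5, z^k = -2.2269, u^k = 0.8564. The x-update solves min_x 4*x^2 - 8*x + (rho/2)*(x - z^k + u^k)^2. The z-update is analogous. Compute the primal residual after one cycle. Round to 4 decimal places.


ADMM iteration with rho = 0.5, z^k = -2.2269, u^k = 0.8564
Step 1: x-update.
Minimize 4*x^2 - 8*x + (0.5/2)*(x + 2.2269 + 0.8564)^2
FOC: (2*4 + 0.5)*x = 8 + 0.5*(-2.2269 - 0.8564)
x^{k+1} = 0.7598
Step 2: z-update.
Minimize 3*z^2 + 0*z + (0.5/2)*(0.7598 - z + 0.8564)^2
FOC: (2*3 + 0.5)*z = 0 + 0.5*(0.7598 + 0.8564)
z^{k+1} = 0.1243
Step 3: u-update.
u^{k+1} = 0.8564 + 0.7598 - 0.1243 = 1.4919
Step 4: Primal residual = |0.7598 - 0.1243| = 0.6355


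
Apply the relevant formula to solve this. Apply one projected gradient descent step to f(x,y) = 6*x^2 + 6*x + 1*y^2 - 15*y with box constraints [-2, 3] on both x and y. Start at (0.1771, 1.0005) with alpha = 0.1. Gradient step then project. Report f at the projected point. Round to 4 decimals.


Step 1: Compute gradient at (0.1771, 1.0005).
grad_x = 2*6*0.1771 + 6 = 8.1252
grad_y = 2*1*1.0005 - 15 = -12.999
Step 2: Gradient step.
x_raw = 0.1771 - 0.1*8.1252 = -0.6354
y_raw = 1.0005 - 0.1*-12.999 = 2.3004
Step 3: Project onto [-2, 3].
x_proj = clip(-0.6354) = -0.6354
y_proj = clip(2.3004) = 2.3004
Step 4: Evaluate f.
f(-0.6354, 2.3004) = -30.6041


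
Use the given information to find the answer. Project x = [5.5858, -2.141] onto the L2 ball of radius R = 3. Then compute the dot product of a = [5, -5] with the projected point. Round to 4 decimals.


Step 1: Compute ||x|| (intermediates to 6 decimals).
||x|| = sqrt(5.5858^2 + (-2.141)^2) = 5.98206
Step 2: Project.
Since ||x|| > R, scale = R/||x|| = 3/5.98206 = 0.501499, proj(x) = scale * x
proj(x) = [2.801273, -1.073709]
Step 3: Dot product.
a^T * proj(x) = 5*2.801273 - 5*(-1.073709) = 19.3749


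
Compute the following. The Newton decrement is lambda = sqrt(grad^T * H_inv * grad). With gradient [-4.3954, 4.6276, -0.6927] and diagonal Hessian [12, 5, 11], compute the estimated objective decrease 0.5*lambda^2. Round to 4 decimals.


Step 1: H is diagonal, so H^(-1) * g = [-0.3663, 0.9255, -0.063].
Step 2: g^T H^(-1) g = sum_i g_i^2 / H_ii
  = (-4.3954)^2/12 + (4.6276)^2/5 + (-0.6927)^2/11
  = 1.61 + 4.2829 + 0.0436 = 5.9365
Step 3: Objective decrease = 0.5 * g^T H^(-1) g = 2.9683


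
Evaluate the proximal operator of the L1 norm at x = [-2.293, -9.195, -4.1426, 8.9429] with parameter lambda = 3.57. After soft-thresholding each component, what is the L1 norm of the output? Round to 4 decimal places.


Soft-thresholding with lambda = 3.57:
prox(-2.293) = sign(-2.293)*max(|-2.293| - 3.57, 0) = 0.0
prox(-9.195) = sign(-9.195)*max(|-9.195| - 3.57, 0) = -5.625
prox(-4.1426) = sign(-4.1426)*max(|-4.1426| - 3.57, 0) = -0.5726
prox(8.9429) = sign(8.9429)*max(|8.9429| - 3.57, 0) = 5.3729
prox(x) = [0.0, -5.625, -0.5726, 5.3729]
||prox(x)||_1 = 0.0 + 5.625 + 0.5726 + 5.3729 = 11.5705


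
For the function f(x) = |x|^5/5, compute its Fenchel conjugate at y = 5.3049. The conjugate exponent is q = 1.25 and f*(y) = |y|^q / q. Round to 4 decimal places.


The conjugate exponent q satisfies 1/p + 1/q = 1.
p = 5, so q = 5/(5 - 1) = 1.25
|y|^q = 5.3049^1.25 = 8.0509
f*(5.3049) = 8.0509 / 1.25 = 6.4408


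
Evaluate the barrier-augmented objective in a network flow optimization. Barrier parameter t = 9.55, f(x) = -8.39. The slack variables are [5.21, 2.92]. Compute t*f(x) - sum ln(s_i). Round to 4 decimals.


Step 1: Compute log-barrier.
ln values: [1.6506, 1.0716]
phi = -(1.6506 + 1.0716) = -2.7222
Step 2: Compute augmented objective.
t*f(x) = 9.55*-8.39 = -80.1245
Total = -80.1245 - 2.7222 = -82.8467


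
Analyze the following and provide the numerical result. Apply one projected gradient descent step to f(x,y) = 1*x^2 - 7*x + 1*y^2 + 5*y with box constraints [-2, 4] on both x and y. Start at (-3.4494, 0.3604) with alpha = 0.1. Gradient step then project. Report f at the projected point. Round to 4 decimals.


Step 1: Compute gradient at (-3.4494, 0.3604).
grad_x = 2*1*-3.4494 - 7 = -13.8988
grad_y = 2*1*0.3604 + 5 = 5.7208
Step 2: Gradient step.
x_raw = -3.4494 - 0.1*-13.8988 = -2.0595
y_raw = 0.3604 - 0.1*5.7208 = -0.2117
Step 3: Project onto [-2, 4].
x_proj = clip(-2.0595) = -2.0
y_proj = clip(-0.2117) = -0.2117
Step 4: Evaluate f.
f(-2.0, -0.2117) = 16.9864


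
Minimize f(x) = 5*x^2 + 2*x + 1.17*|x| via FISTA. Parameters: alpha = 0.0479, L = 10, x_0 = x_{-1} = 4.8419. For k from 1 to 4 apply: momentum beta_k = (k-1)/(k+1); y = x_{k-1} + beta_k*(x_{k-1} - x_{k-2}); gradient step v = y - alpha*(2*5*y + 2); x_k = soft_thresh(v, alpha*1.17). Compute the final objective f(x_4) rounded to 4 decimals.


FISTA on f(x) = 5*x^2 + 2*x + 1.17*|x|
L = 10, alpha = 0.0479
Iteration 1: beta = 0.0, y = 4.8419 + 0.0*(4.8419 - 4.8419) = 4.8419
  grad(y) = 50.419, v = y - alpha*grad = 2.4268
  prox(v) = soft_thresh(2.4268, 0.056) = 2.3708
Iteration 2: beta = 0.3333, y = 2.3708 + 0.3333*(2.3708 - 4.8419) = 1.5471
  grad(y) = 17.4708, v = y - alpha*grad = 0.7102
  prox(v) = soft_thresh(0.7102, 0.056) = 0.6542
Iteration 3: beta = 0.5, y = 0.6542 + 0.5*(0.6542 - 2.3708) = -0.2041
  grad(y) = -0.0411, v = y - alpha*grad = -0.2021
  prox(v) = soft_thresh(-0.2021, 0.056) = -0.1461
Iteration 4: beta = 0.6, y = -0.1461 + 0.6*(-0.1461 - 0.6542) = -0.6263
  grad(y) = -4.2627, v = y - alpha*grad = -0.4221
  prox(v) = soft_thresh(-0.4221, 0.056) = -0.366
f(x_4) = 5*(-0.366)^2 + 2*(-0.366) + 1.17*|-0.366| = 0.3661


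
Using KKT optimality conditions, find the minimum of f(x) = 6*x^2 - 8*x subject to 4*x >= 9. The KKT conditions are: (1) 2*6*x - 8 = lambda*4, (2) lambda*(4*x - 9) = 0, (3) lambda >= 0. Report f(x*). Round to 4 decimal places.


Step 1: Try lambda = 0 (constraint inactive).
x_unc = 8/(2*6) = 0.6667
Check: 4*0.6667 = 2.6668 < 9 -- violated!
Step 2: Constraint must be active: 4*x = 9
x* = 9/4 = 2.25
lambda = (2*6*2.25 - 8)/4 = 4.75
Step 3: Compute optimal value.
f(x*) = 6*2.25^2 - 8*2.25 = 12.375


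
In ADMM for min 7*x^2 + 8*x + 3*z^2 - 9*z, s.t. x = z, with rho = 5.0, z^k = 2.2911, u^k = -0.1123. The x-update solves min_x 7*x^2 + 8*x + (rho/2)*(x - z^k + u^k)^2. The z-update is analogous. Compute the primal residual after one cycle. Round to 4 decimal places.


ADMM iteration with rho = 5.0, z^k = 2.2911, u^k = -0.1123
Step 1: x-update.
Minimize 7*x^2 + 8*x + (5.0/2)*(x - 2.2911 - 0.1123)^2
FOC: (2*7 + 5.0)*x = -8 + 5.0*(2.2911 + 0.1123)
x^{k+1} = 0.2114
Step 2: z-update.
Minimize 3*z^2 - 9*z + (5.0/2)*(0.2114 - z - 0.1123)^2
FOC: (2*3 + 5.0)*z = 9 + 5.0*(0.2114 - 0.1123)
z^{k+1} = 0.8632
Step 3: u-update.
u^{k+1} = -0.1123 + 0.2114 - 0.8632 = -0.7641
Step 4: Primal residual = |0.2114 - 0.8632| = 0.6518


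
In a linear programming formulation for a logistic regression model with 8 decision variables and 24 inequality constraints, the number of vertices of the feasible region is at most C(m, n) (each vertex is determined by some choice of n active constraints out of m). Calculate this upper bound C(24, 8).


Each vertex corresponds to some choice of n active constraints out of m, so the number of vertices is at most C(m, n) = m! / (n!(m-n)!).
m = 24, n = 8
Numerator: 24 * 23 * 22 * 21 * 20 * 19 * 18 * 17
Denominator: 8! = 40320
C(24, 8) = 735471


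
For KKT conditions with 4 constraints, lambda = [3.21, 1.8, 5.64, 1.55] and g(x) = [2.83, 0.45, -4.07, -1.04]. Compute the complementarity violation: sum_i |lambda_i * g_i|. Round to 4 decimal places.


KKT complementary slackness check:
lambda_1 * g_1 = 3.21 * 2.83 = 9.0843
lambda_2 * g_2 = 1.8 * 0.45 = 0.81
lambda_3 * g_3 = 5.64 * -4.07 = -22.9548
lambda_4 * g_4 = 1.55 * -1.04 = -1.612
Total violation = 9.0843 + 0.81 + 22.9548 + 1.612 = 34.4611


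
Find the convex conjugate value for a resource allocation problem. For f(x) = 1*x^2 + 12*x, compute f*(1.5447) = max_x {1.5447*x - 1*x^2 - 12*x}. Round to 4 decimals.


f*(y) = sup_x {y*x - a*x^2 - b*x} = sup_x {(y-b)*x - a*x^2}
FOC: (y - b) - 2a*x = 0 => x* = (y - b)/(2a)
x* = (1.5447 - 12)/(2*1) = -5.2277
f*(1.5447) = (y-b)^2/(4a) = (1.5447 - 12)^2/(4*1)
= 109.3133/4 = 27.3283


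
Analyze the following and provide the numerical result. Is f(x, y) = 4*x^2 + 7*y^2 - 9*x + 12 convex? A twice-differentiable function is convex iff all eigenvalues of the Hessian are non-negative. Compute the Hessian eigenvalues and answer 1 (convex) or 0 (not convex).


The Hessian of f(x,y) = 4*x^2 + 7*y^2 - 9*x + 12 is:
H = [[8, 0], [0, 14]]
Trace = 8 + 14 = 22
Determinant = 8*14 - (0)^2 = 112
Discriminant = (22)^2 - 4*112 = 36.0
Eigenvalues: lambda_1 = 8.0, lambda_2 = 14.0
The function is convex.

1


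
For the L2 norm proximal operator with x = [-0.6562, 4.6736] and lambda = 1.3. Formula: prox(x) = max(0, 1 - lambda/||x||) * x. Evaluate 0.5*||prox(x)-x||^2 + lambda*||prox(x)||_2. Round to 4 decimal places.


Step 1: Compute ||x||.
||x|| = 4.7194
Step 2: Compute scaling factor.
scale = max(0, 1 - 1.3/4.7194) = 0.7245
Step 3: prox(x) = [-0.4754, 3.3862]
||prox(x)|| = 3.4194
Step 4: Proximal objective.
0.5*||prox-x||^2 = 0.845
lambda*||prox|| = 4.4452
Total = 5.2903


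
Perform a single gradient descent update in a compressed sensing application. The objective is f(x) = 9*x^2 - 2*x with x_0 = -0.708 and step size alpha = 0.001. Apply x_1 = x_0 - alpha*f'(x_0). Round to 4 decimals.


We compute the gradient at x_0 and apply the update.
f'(x) = 18*x - 2
f'(-0.708) = 18*-0.708 - 2 = -14.744
x_1 = -0.708 - 0.001*-14.744 = -0.6933


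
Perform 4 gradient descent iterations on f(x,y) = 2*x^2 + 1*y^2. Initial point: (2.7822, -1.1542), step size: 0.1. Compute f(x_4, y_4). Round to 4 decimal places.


Gradient descent on f(x,y) = 2*x^2 + 1*y^2.
Starting point: (2.7822, -1.1542), alpha = 0.1
Step 1: grad_x = 2*2*2.7822 = 11.1288, grad_y = 2*1*-1.1542 = -2.3084
  x_1 = 2.7822 - 0.1*11.1288 = 1.6693
  y_1 = -1.1542 - 0.1*-2.3084 = -0.9234
Step 2: grad_x = 2*2*1.6693 = 6.6773, grad_y = 2*1*-0.9234 = -1.8467
  x_2 = 1.6693 - 0.1*6.6773 = 1.0016
  y_2 = -0.9234 - 0.1*-1.8467 = -0.7387
Step 3: grad_x = 2*2*1.0016 = 4.0064, grad_y = 2*1*-0.7387 = -1.4774
  x_3 = 1.0016 - 0.1*4.0064 = 0.601
  y_3 = -0.7387 - 0.1*-1.4774 = -0.591
Step 4: grad_x = 2*2*0.601 = 2.4038, grad_y = 2*1*-0.591 = -1.1819
  x_4 = 0.601 - 0.1*2.4038 = 0.3606
  y_4 = -0.591 - 0.1*-1.1819 = -0.4728
f(0.3606, -0.4728) = 2*0.3606^2 + 1*(-0.4728)^2 = 0.4835


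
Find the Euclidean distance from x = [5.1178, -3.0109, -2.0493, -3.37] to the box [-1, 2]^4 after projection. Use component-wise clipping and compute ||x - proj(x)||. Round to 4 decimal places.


Project each component onto [-1, 2].
clip(5.1178) = 2.0, clip(-3.0109) = -1.0, clip(-2.0493) = -1.0, clip(-3.37) = -1.0
Projection = [2.0, -1.0, -1.0, -1.0]
Squared diffs: [9.7207, 4.0437, 1.101, 5.6169]
Distance = sqrt(20.4823) = 4.5257


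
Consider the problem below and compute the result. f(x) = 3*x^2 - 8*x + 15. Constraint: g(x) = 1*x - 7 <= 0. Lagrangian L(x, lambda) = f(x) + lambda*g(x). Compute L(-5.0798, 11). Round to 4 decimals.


Step 1: Evaluate f(x).
f(-5.0798) = 3*(-5.0798)^2 - 8*(-5.0798) + 15 = 133.0515
Step 2: Evaluate g(x).
g(-5.0798) = 1*-5.0798 - 7 = -12.0798
Step 3: Compute Lagrangian.
L = 133.0515 + 11*-12.0798 = 0.1737


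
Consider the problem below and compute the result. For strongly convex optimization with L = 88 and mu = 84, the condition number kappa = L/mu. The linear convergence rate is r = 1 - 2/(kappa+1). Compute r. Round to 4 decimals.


Step 1: Compute the condition number.
kappa = L/mu = 88/84 = 1.0476
Step 2: Compute the convergence rate.
r = 1 - 2/(kappa + 1) = 1 - 2*mu/(L + mu) = (L - mu)/(L + mu) = 4/172 = 0.0233


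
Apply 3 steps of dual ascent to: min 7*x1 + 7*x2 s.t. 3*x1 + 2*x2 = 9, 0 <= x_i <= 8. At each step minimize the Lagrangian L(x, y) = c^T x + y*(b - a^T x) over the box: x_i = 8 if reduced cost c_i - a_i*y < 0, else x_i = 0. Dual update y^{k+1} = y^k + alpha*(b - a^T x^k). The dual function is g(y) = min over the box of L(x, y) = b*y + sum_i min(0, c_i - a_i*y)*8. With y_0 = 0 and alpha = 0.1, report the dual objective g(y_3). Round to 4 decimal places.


Dual ascent for LP: min 7*x1 + 7*x2, 3*x1 + 2*x2 = 9, 0 <= x_i <= 8
Step 1: y^k = 0.0, reduced costs: (7.0, 7.0)
  x^k = (0.0, 0.0), subgradient = b - a^T x = 9.0
  y^{k+1} = 0.0 + 0.1*9.0 = 0.9
Step 2: y^k = 0.9, reduced costs: (4.3, 5.2)
  x^k = (0.0, 0.0), subgradient = b - a^T x = 9.0
  y^{k+1} = 0.9 + 0.1*9.0 = 1.8
Step 3: y^k = 1.8, reduced costs: (1.6, 3.4)
  x^k = (0.0, 0.0), subgradient = b - a^T x = 9.0
  y^{k+1} = 1.8 + 0.1*9.0 = 2.7
Dual objective at y_3 = 2.7: reduced costs (-1.1, 1.6), box minimizer x = (8.0, 0.0)
g(y_3) = b*y + (c1 - a1*y)*x1 + (c2 - a2*y)*x2 = 9*2.7 + (-1.1)*8.0 + 1.6*0.0 = 24.3 - 8.8 + 0.0 = 15.5


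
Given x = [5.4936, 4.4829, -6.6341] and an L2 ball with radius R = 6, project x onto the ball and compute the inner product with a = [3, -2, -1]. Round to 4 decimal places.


Step 1: Compute ||x|| (intermediates to 6 decimals).
||x|| = sqrt(5.4936^2 + 4.4829^2 + (-6.6341)^2) = 9.710166
Step 2: Project.
Since ||x|| > R, scale = R/||x|| = 6/9.710166 = 0.617909, proj(x) = scale * x
proj(x) = [3.394545, 2.770024, -4.09927]
Step 3: Dot product.
a^T * proj(x) = 3*3.394545 - 2*2.770024 - 1*(-4.09927) = 8.7429


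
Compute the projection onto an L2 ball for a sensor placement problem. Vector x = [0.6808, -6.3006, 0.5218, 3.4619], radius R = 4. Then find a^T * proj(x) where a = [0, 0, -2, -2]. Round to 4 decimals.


Step 1: Compute ||x|| (intermediates to 6 decimals).
||x|| = sqrt(0.6808^2 + (-6.3006)^2 + 0.5218^2 + 3.4619^2) = 7.240033
Step 2: Project.
Since ||x|| > R, scale = R/||x|| = 4/7.240033 = 0.552484, proj(x) = scale * x
proj(x) = [0.376131, -3.480981, 0.288286, 1.912644]
Step 3: Dot product.
a^T * proj(x) = 0*0.376131 + 0*(-3.480981) - 2*0.288286 - 2*1.912644 = -4.4019


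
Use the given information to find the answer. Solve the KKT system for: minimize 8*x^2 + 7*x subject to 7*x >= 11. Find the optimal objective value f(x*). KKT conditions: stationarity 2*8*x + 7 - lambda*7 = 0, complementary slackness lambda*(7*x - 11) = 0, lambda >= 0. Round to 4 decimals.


Step 1: Try lambda = 0 (constraint inactive).
x_unc = -7/(2*8) = -0.4375
Check: 7*-0.4375 = -3.0625 < 11 -- violated!
Step 2: Constraint must be active: 7*x = 11
x* = 11/7 = 1.5714 (rounded; the exact value 11/7 is used below)
lambda = (2*8*(11/7) + 7)/7 = 4.5918
Step 3: Compute optimal value.
f(x*) = 8*(11/7)^2 + 7*(11/7) = 30.7551


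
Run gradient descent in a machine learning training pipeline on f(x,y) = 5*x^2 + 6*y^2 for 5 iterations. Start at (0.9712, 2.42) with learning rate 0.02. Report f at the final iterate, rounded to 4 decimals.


Gradient descent on f(x,y) = 5*x^2 + 6*y^2.
Starting point: (0.9712, 2.42), alpha = 0.02
Step 1: grad_x = 2*5*0.9712 = 9.712, grad_y = 2*6*2.42 = 29.04
  x_1 = 0.9712 - 0.02*9.712 = 0.777
  y_1 = 2.42 - 0.02*29.04 = 1.8392
Step 2: grad_x = 2*5*0.777 = 7.7696, grad_y = 2*6*1.8392 = 22.0704
  x_2 = 0.777 - 0.02*7.7696 = 0.6216
  y_2 = 1.8392 - 0.02*22.0704 = 1.3978
Step 3: grad_x = 2*5*0.6216 = 6.2157, grad_y = 2*6*1.3978 = 16.7735
  x_3 = 0.6216 - 0.02*6.2157 = 0.4973
  y_3 = 1.3978 - 0.02*16.7735 = 1.0623
Step 4: grad_x = 2*5*0.4973 = 4.9725, grad_y = 2*6*1.0623 = 12.7479
  x_4 = 0.4973 - 0.02*4.9725 = 0.3978
  y_4 = 1.0623 - 0.02*12.7479 = 0.8074
Step 5: grad_x = 2*5*0.3978 = 3.978, grad_y = 2*6*0.8074 = 9.6884
  x_5 = 0.3978 - 0.02*3.978 = 0.3182
  y_5 = 0.8074 - 0.02*9.6884 = 0.6136
f(0.3182, 0.6136) = 5*0.3182^2 + 6*0.6136^2 = 2.7654


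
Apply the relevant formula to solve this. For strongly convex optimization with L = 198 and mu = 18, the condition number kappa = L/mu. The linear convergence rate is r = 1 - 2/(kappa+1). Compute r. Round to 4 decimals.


Step 1: Compute the condition number.
kappa = L/mu = 198/18 = 11.0
Step 2: Compute the convergence rate.
r = 1 - 2/(kappa + 1) = 1 - 2*mu/(L + mu) = (L - mu)/(L + mu) = 180/216 = 0.8333


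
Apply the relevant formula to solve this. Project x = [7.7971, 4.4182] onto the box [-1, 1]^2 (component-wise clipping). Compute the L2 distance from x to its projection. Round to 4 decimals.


Project each component onto [-1, 1].
clip(7.7971) = 1.0, clip(4.4182) = 1.0
Projection = [1.0, 1.0]
Squared diffs: [46.2006, 11.6841]
Distance = sqrt(57.8847) = 7.6082


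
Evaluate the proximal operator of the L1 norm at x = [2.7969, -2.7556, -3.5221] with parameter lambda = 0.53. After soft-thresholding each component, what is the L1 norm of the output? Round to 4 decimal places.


Soft-thresholding with lambda = 0.53:
prox(2.7969) = sign(2.7969)*max(|2.7969| - 0.53, 0) = 2.2669
prox(-2.7556) = sign(-2.7556)*max(|-2.7556| - 0.53, 0) = -2.2256
prox(-3.5221) = sign(-3.5221)*max(|-3.5221| - 0.53, 0) = -2.9921
prox(x) = [2.2669, -2.2256, -2.9921]
||prox(x)||_1 = 2.2669 + 2.2256 + 2.9921 = 7.4846


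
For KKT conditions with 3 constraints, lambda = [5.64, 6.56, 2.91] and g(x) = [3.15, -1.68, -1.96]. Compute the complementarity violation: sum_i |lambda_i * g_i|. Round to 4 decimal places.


KKT complementary slackness check:
lambda_1 * g_1 = 5.64 * 3.15 = 17.766
lambda_2 * g_2 = 6.56 * -1.68 = -11.0208
lambda_3 * g_3 = 2.91 * -1.96 = -5.7036
Total violation = 17.766 + 11.0208 + 5.7036 = 34.4904


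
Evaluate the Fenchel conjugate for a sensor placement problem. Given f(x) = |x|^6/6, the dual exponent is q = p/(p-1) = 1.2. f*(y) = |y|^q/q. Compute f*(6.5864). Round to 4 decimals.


The conjugate exponent q satisfies 1/p + 1/q = 1.
p = 6, so q = 6/(6 - 1) = 1.2
|y|^q = 6.5864^1.2 = 9.6024
f*(6.5864) = 9.6024 / 1.2 = 8.002


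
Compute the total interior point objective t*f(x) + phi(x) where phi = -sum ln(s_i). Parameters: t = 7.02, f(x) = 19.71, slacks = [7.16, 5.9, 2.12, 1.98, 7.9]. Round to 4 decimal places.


Step 1: Compute log-barrier.
ln values: [1.9685, 1.775, 0.7514, 0.6831, 2.0669]
phi = -(1.9685 + 1.775 + 0.7514 + 0.6831 + 2.0669) = -7.2448
Step 2: Compute augmented objective.
t*f(x) = 7.02*19.71 = 138.3642
Total = 138.3642 - 7.2448 = 131.1194


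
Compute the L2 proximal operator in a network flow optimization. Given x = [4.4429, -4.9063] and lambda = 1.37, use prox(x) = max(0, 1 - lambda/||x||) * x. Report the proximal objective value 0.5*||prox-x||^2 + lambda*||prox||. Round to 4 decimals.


Step 1: Compute ||x||.
||x|| = 6.619
Step 2: Compute scaling factor.
scale = max(0, 1 - 1.37/6.619) = 0.793
Step 3: prox(x) = [3.5233, -3.8908]
||prox(x)|| = 5.249
Step 4: Proximal objective.
0.5*||prox-x||^2 = 0.9385
lambda*||prox|| = 7.1911
Total = 8.1296


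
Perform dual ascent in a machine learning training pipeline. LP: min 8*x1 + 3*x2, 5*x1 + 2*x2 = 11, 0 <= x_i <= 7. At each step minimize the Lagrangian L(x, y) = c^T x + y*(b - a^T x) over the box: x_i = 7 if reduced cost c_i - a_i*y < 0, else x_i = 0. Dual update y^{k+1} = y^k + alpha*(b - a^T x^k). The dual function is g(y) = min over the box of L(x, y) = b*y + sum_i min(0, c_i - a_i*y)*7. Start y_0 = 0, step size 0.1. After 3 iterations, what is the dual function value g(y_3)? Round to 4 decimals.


Dual ascent for LP: min 8*x1 + 3*x2, 5*x1 + 2*x2 = 11, 0 <= x_i <= 7
Step 1: y^k = 0.0, reduced costs: (8.0, 3.0)
  x^k = (0.0, 0.0), subgradient = b - a^T x = 11.0
  y^{k+1} = 0.0 + 0.1*11.0 = 1.1
Step 2: y^k = 1.1, reduced costs: (2.5, 0.8)
  x^k = (0.0, 0.0), subgradient = b - a^T x = 11.0
  y^{k+1} = 1.1 + 0.1*11.0 = 2.2
Step 3: y^k = 2.2, reduced costs: (-3.0, -1.4)
  x^k = (7.0, 7.0), subgradient = b - a^T x = -38.0
  y^{k+1} = 2.2 + 0.1*-38.0 = -1.6
Dual objective at y_3 = -1.6: reduced costs (16.0, 6.2), box minimizer x = (0.0, 0.0)
g(y_3) = b*y + (c1 - a1*y)*x1 + (c2 - a2*y)*x2 = 11*(-1.6) + 16.0*0.0 + 6.2*0.0 = -17.6 + 0.0 + 0.0 = -17.6


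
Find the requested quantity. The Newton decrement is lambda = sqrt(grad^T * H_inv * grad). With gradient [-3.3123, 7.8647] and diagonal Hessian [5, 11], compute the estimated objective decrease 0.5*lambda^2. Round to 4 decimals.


Step 1: H is diagonal, so H^(-1) * g = [-0.6625, 0.715].
Step 2: g^T H^(-1) g = sum_i g_i^2 / H_ii
  = (-3.3123)^2/5 + (7.8647)^2/11
  = 2.1943 + 5.623 = 7.8173
Step 3: Objective decrease = 0.5 * g^T H^(-1) g = 3.9087


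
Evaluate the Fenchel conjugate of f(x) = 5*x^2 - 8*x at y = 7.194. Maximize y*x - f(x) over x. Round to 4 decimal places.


f*(y) = sup_x {y*x - a*x^2 - b*x} = sup_x {(y-b)*x - a*x^2}
FOC: (y - b) - 2a*x = 0 => x* = (y - b)/(2a)
x* = (7.194 + 8)/(2*5) = 1.5194
f*(7.194) = (y-b)^2/(4a) = (7.194 + 8)^2/(4*5)
= 230.8576/20 = 11.5429


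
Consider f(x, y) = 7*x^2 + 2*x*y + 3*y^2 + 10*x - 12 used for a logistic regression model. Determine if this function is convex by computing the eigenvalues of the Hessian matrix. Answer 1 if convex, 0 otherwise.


The Hessian of f(x,y) = 7*x^2 + 2*x*y + 3*y^2 + 10*x - 12 is:
H = [[14, 2], [2, 6]]
Trace = 14 + 6 = 20
Determinant = 14*6 - (2)^2 = 80
Discriminant = (20)^2 - 4*80 = 80.0
Eigenvalues: lambda_1 = 5.5279, lambda_2 = 14.4721
The function is convex.

1


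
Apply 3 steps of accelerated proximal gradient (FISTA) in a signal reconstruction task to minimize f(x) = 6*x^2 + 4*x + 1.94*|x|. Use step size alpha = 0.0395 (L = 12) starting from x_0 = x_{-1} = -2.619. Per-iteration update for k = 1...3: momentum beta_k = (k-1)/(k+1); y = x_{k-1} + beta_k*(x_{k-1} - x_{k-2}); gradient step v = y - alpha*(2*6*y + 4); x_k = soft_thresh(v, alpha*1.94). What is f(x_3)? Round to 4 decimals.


FISTA on f(x) = 6*x^2 + 4*x + 1.94*|x|
L = 12, alpha = 0.0395
Iteration 1: beta = 0.0, y = -2.619 + 0.0*(-2.619 + 2.619) = -2.619
  grad(y) = -27.428, v = y - alpha*grad = -1.5356
  prox(v) = soft_thresh(-1.5356, 0.0766) = -1.459
Iteration 2: beta = 0.3333, y = -1.459 + 0.3333*(-1.459 + 2.619) = -1.0723
  grad(y) = -8.8674, v = y - alpha*grad = -0.722
  prox(v) = soft_thresh(-0.722, 0.0766) = -0.6454
Iteration 3: beta = 0.5, y = -0.6454 + 0.5*(-0.6454 + 1.459) = -0.2386
  grad(y) = 1.1367, v = y - alpha*grad = -0.2835
  prox(v) = soft_thresh(-0.2835, 0.0766) = -0.2069
f(x_3) = 6*(-0.2069)^2 + 4*(-0.2069) + 1.94*|-0.2069| = -0.1694


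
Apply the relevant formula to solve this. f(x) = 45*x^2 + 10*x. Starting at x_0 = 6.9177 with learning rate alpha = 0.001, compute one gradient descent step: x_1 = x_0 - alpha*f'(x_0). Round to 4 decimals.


We compute the gradient at x_0 and apply the update.
f'(x) = 90*x + 10
f'(6.9177) = 90*6.9177 + 10 = 632.593
x_1 = 6.9177 - 0.001*632.593 = 6.2851


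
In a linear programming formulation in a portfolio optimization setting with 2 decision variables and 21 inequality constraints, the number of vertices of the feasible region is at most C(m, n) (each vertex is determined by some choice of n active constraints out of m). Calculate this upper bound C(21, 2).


Each vertex corresponds to some choice of n active constraints out of m, so the number of vertices is at most C(m, n) = m! / (n!(m-n)!).
m = 21, n = 2
Numerator: 21 * 20
Denominator: 2! = 2
C(21, 2) = 210


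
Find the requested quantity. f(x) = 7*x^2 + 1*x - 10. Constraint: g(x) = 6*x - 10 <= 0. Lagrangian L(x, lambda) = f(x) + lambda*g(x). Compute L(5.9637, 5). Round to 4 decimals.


Step 1: Evaluate f(x).
f(5.9637) = 7*5.9637^2 + 1*5.9637 - 10 = 244.9237
Step 2: Evaluate g(x).
g(5.9637) = 6*5.9637 - 10 = 25.7822
Step 3: Compute Lagrangian.
L = 244.9237 + 5*25.7822 = 373.8347


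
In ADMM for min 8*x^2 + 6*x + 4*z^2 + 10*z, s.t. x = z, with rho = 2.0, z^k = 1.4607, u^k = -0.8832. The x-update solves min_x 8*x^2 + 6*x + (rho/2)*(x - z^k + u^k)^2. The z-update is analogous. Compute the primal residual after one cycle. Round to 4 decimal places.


ADMM iteration with rho = 2.0, z^k = 1.4607, u^k = -0.8832
Step 1: x-update.
Minimize 8*x^2 + 6*x + (2.0/2)*(x - 1.4607 - 0.8832)^2
FOC: (2*8 + 2.0)*x = -6 + 2.0*(1.4607 + 0.8832)
x^{k+1} = -0.0729
Step 2: z-update.
Minimize 4*z^2 + 10*z + (2.0/2)*(-0.0729 - z - 0.8832)^2
FOC: (2*4 + 2.0)*z = -10 + 2.0*(-0.0729 - 0.8832)
z^{k+1} = -1.1912
Step 3: u-update.
u^{k+1} = -0.8832 - 0.0729 + 1.1912 = 0.2351
Step 4: Primal residual = |-0.0729 + 1.1912| = 1.1183


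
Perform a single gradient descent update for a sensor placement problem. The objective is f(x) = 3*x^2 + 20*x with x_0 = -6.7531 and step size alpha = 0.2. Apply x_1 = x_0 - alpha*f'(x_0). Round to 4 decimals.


We compute the gradient at x_0 and apply the update.
f'(x) = 6*x + 20
f'(-6.7531) = 6*-6.7531 + 20 = -20.5186
x_1 = -6.7531 - 0.2*-20.5186 = -2.6494


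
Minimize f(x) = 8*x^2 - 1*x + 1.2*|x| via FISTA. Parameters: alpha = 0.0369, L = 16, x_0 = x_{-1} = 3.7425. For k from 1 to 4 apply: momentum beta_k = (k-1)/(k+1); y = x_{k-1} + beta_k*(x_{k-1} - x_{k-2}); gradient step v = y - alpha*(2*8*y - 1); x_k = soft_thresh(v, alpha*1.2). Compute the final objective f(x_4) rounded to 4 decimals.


FISTA on f(x) = 8*x^2 - 1*x + 1.2*|x|
L = 16, alpha = 0.0369
Iteration 1: beta = 0.0, y = 3.7425 + 0.0*(3.7425 - 3.7425) = 3.7425
  grad(y) = 58.88, v = y - alpha*grad = 1.5698
  prox(v) = soft_thresh(1.5698, 0.0443) = 1.5255
Iteration 2: beta = 0.3333, y = 1.5255 + 0.3333*(1.5255 - 3.7425) = 0.7866
  grad(y) = 11.585, v = y - alpha*grad = 0.3591
  prox(v) = soft_thresh(0.3591, 0.0443) = 0.3148
Iteration 3: beta = 0.5, y = 0.3148 + 0.5*(0.3148 - 1.5255) = -0.2906
  grad(y) = -5.6493, v = y - alpha*grad = -0.0821
  prox(v) = soft_thresh(-0.0821, 0.0443) = -0.0378
Iteration 4: beta = 0.6, y = -0.0378 + 0.6*(-0.0378 - 0.3148) = -0.2494
  grad(y) = -4.9908, v = y - alpha*grad = -0.0653
  prox(v) = soft_thresh(-0.0653, 0.0443) = -0.021
f(x_4) = 8*(-0.021)^2 - 1*(-0.021) + 1.2*|-0.021| = 0.0497


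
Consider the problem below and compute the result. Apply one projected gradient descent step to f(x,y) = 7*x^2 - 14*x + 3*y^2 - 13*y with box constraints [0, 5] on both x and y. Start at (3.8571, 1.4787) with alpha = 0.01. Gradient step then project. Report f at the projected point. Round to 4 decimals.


Step 1: Compute gradient at (3.8571, 1.4787).
grad_x = 2*7*3.8571 - 14 = 39.9994
grad_y = 2*3*1.4787 - 13 = -4.1278
Step 2: Gradient step.
x_raw = 3.8571 - 0.01*39.9994 = 3.4571
y_raw = 1.4787 - 0.01*-4.1278 = 1.52
Step 3: Project onto [0, 5].
x_proj = clip(3.4571) = 3.4571
y_proj = clip(1.52) = 1.52
Step 4: Evaluate f.
f(3.4571, 1.52) = 22.4329


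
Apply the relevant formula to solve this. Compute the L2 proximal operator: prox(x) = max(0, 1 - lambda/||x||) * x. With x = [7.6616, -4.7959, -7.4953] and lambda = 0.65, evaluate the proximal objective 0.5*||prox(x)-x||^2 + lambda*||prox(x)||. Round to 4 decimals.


Step 1: Compute ||x||.
||x|| = 11.7422
Step 2: Compute scaling factor.
scale = max(0, 1 - 0.65/11.7422) = 0.9446
Step 3: prox(x) = [7.2375, -4.5304, -7.0804]
||prox(x)|| = 11.0922
Step 4: Proximal objective.
0.5*||prox-x||^2 = 0.2113
lambda*||prox|| = 7.2099
Total = 7.4212


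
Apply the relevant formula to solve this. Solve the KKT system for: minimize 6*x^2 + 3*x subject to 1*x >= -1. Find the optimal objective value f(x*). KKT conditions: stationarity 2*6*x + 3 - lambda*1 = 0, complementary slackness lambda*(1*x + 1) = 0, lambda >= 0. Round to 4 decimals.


Step 1: Try lambda = 0 (constraint inactive).
Stationarity: 2*6*x + 3 = 0
x* = -3/(2*6) = -0.25
Check constraint: 1*-0.25 = -0.25 >= -1 -- satisfied.
Step 2: Compute optimal value.
f(x*) = 6*(-0.25)^2 + 3*(-0.25) = -0.375


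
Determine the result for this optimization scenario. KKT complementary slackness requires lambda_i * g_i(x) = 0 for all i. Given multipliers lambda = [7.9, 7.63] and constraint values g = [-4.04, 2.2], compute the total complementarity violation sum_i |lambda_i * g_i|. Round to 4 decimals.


KKT complementary slackness check:
lambda_1 * g_1 = 7.9 * -4.04 = -31.916
lambda_2 * g_2 = 7.63 * 2.2 = 16.786
Total violation = 31.916 + 16.786 = 48.702


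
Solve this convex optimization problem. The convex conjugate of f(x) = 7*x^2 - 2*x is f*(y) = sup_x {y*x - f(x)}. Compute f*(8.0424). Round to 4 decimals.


f*(y) = sup_x {y*x - a*x^2 - b*x} = sup_x {(y-b)*x - a*x^2}
FOC: (y - b) - 2a*x = 0 => x* = (y - b)/(2a)
x* = (8.0424 + 2)/(2*7) = 0.7173
f*(8.0424) = (y-b)^2/(4a) = (8.0424 + 2)^2/(4*7)
= 100.8498/28 = 3.6018


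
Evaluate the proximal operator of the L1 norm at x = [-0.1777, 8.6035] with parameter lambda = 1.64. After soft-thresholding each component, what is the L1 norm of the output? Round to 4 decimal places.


Soft-thresholding with lambda = 1.64:
prox(-0.1777) = sign(-0.1777)*max(|-0.1777| - 1.64, 0) = 0.0
prox(8.6035) = sign(8.6035)*max(|8.6035| - 1.64, 0) = 6.9635
prox(x) = [0.0, 6.9635]
||prox(x)||_1 = 0.0 + 6.9635 = 6.9635


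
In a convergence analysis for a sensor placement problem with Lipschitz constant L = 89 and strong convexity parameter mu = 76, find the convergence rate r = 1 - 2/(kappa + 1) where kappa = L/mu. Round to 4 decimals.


Step 1: Compute the condition number.
kappa = L/mu = 89/76 = 1.1711
Step 2: Compute the convergence rate.
r = 1 - 2/(kappa + 1) = 1 - 2*mu/(L + mu) = (L - mu)/(L + mu) = 13/165 = 0.0788


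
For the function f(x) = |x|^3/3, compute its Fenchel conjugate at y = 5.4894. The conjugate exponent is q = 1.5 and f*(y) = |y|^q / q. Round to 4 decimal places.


The conjugate exponent q satisfies 1/p + 1/q = 1.
p = 3, so q = 3/(3 - 1) = 1.5
|y|^q = 5.4894^1.5 = 12.8614
f*(5.4894) = 12.8614 / 1.5 = 8.5742


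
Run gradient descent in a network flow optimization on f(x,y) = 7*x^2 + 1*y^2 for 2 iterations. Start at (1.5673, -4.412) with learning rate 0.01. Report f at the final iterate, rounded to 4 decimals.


Gradient descent on f(x,y) = 7*x^2 + 1*y^2.
Starting point: (1.5673, -4.412), alpha = 0.01
Step 1: grad_x = 2*7*1.5673 = 21.9422, grad_y = 2*1*-4.412 = -8.824
  x_1 = 1.5673 - 0.01*21.9422 = 1.3479
  y_1 = -4.412 - 0.01*-8.824 = -4.3238
Step 2: grad_x = 2*7*1.3479 = 18.8703, grad_y = 2*1*-4.3238 = -8.6475
  x_2 = 1.3479 - 0.01*18.8703 = 1.1592
  y_2 = -4.3238 - 0.01*-8.6475 = -4.2373
f(1.1592, -4.2373) = 7*1.1592^2 + 1*(-4.2373)^2 = 27.3604


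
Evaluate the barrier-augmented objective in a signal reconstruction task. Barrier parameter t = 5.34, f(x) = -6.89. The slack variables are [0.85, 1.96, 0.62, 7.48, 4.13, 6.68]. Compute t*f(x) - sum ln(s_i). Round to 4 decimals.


Step 1: Compute log-barrier.
ln values: [-0.1625, 0.6729, -0.478, 2.0122, 1.4183, 1.8991]
phi = -(-0.1625 + 0.6729 - 0.478 + 2.0122 + 1.4183 + 1.8991) = -5.362
Step 2: Compute augmented objective.
t*f(x) = 5.34*-6.89 = -36.7926
Total = -36.7926 - 5.362 = -42.1546


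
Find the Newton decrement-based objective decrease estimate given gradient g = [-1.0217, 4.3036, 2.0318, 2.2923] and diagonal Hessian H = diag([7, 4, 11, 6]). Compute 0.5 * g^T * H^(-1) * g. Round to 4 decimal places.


Step 1: H is diagonal, so H^(-1) * g = [-0.146, 1.0759, 0.1847, 0.3821].
Step 2: g^T H^(-1) g = sum_i g_i^2 / H_ii
  = (-1.0217)^2/7 + (4.3036)^2/4 + (2.0318)^2/11 + (2.2923)^2/6
  = 0.1491 + 4.6302 + 0.3753 + 0.8758 = 6.0304
Step 3: Objective decrease = 0.5 * g^T H^(-1) g = 3.0152
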